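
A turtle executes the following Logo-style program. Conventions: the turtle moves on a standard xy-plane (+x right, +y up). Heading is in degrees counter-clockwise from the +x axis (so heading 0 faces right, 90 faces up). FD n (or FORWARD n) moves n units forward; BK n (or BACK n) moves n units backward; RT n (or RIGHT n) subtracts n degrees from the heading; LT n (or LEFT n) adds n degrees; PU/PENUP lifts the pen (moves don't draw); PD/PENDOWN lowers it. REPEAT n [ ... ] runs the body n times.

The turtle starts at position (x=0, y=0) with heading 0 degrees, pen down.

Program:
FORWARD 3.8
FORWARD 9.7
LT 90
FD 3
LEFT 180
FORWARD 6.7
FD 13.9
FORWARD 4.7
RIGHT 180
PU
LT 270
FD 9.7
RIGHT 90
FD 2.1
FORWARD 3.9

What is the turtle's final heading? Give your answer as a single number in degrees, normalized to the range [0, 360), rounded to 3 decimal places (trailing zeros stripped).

Answer: 270

Derivation:
Executing turtle program step by step:
Start: pos=(0,0), heading=0, pen down
FD 3.8: (0,0) -> (3.8,0) [heading=0, draw]
FD 9.7: (3.8,0) -> (13.5,0) [heading=0, draw]
LT 90: heading 0 -> 90
FD 3: (13.5,0) -> (13.5,3) [heading=90, draw]
LT 180: heading 90 -> 270
FD 6.7: (13.5,3) -> (13.5,-3.7) [heading=270, draw]
FD 13.9: (13.5,-3.7) -> (13.5,-17.6) [heading=270, draw]
FD 4.7: (13.5,-17.6) -> (13.5,-22.3) [heading=270, draw]
RT 180: heading 270 -> 90
PU: pen up
LT 270: heading 90 -> 0
FD 9.7: (13.5,-22.3) -> (23.2,-22.3) [heading=0, move]
RT 90: heading 0 -> 270
FD 2.1: (23.2,-22.3) -> (23.2,-24.4) [heading=270, move]
FD 3.9: (23.2,-24.4) -> (23.2,-28.3) [heading=270, move]
Final: pos=(23.2,-28.3), heading=270, 6 segment(s) drawn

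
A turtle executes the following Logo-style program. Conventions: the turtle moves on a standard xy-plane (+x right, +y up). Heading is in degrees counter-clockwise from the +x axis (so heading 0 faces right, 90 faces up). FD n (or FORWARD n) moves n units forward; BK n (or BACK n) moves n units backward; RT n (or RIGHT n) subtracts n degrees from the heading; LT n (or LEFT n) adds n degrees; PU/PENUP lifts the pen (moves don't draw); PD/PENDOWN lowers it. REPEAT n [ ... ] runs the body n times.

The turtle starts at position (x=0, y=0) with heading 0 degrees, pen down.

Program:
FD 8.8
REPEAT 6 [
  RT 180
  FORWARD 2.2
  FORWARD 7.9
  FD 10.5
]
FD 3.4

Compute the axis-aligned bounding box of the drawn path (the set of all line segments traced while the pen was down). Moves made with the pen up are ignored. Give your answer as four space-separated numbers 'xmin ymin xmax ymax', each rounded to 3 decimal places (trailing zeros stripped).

Executing turtle program step by step:
Start: pos=(0,0), heading=0, pen down
FD 8.8: (0,0) -> (8.8,0) [heading=0, draw]
REPEAT 6 [
  -- iteration 1/6 --
  RT 180: heading 0 -> 180
  FD 2.2: (8.8,0) -> (6.6,0) [heading=180, draw]
  FD 7.9: (6.6,0) -> (-1.3,0) [heading=180, draw]
  FD 10.5: (-1.3,0) -> (-11.8,0) [heading=180, draw]
  -- iteration 2/6 --
  RT 180: heading 180 -> 0
  FD 2.2: (-11.8,0) -> (-9.6,0) [heading=0, draw]
  FD 7.9: (-9.6,0) -> (-1.7,0) [heading=0, draw]
  FD 10.5: (-1.7,0) -> (8.8,0) [heading=0, draw]
  -- iteration 3/6 --
  RT 180: heading 0 -> 180
  FD 2.2: (8.8,0) -> (6.6,0) [heading=180, draw]
  FD 7.9: (6.6,0) -> (-1.3,0) [heading=180, draw]
  FD 10.5: (-1.3,0) -> (-11.8,0) [heading=180, draw]
  -- iteration 4/6 --
  RT 180: heading 180 -> 0
  FD 2.2: (-11.8,0) -> (-9.6,0) [heading=0, draw]
  FD 7.9: (-9.6,0) -> (-1.7,0) [heading=0, draw]
  FD 10.5: (-1.7,0) -> (8.8,0) [heading=0, draw]
  -- iteration 5/6 --
  RT 180: heading 0 -> 180
  FD 2.2: (8.8,0) -> (6.6,0) [heading=180, draw]
  FD 7.9: (6.6,0) -> (-1.3,0) [heading=180, draw]
  FD 10.5: (-1.3,0) -> (-11.8,0) [heading=180, draw]
  -- iteration 6/6 --
  RT 180: heading 180 -> 0
  FD 2.2: (-11.8,0) -> (-9.6,0) [heading=0, draw]
  FD 7.9: (-9.6,0) -> (-1.7,0) [heading=0, draw]
  FD 10.5: (-1.7,0) -> (8.8,0) [heading=0, draw]
]
FD 3.4: (8.8,0) -> (12.2,0) [heading=0, draw]
Final: pos=(12.2,0), heading=0, 20 segment(s) drawn

Segment endpoints: x in {-11.8, -9.6, -1.7, -1.3, -1.3, 0, 6.6, 6.6, 8.8, 8.8, 12.2}, y in {0, 0, 0, 0, 0, 0, 0, 0, 0, 0, 0, 0, 0, 0, 0, 0, 0, 0, 0, 0}
xmin=-11.8, ymin=0, xmax=12.2, ymax=0

Answer: -11.8 0 12.2 0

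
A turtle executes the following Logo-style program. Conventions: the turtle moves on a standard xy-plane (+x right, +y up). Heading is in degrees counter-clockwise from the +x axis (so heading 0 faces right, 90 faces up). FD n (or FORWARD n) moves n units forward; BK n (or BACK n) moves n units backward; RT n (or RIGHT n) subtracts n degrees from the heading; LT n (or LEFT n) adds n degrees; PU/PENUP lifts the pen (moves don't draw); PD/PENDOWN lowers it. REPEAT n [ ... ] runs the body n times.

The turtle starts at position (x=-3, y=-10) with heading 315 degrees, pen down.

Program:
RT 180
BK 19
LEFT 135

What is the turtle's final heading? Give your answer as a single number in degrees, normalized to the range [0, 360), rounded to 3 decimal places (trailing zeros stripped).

Executing turtle program step by step:
Start: pos=(-3,-10), heading=315, pen down
RT 180: heading 315 -> 135
BK 19: (-3,-10) -> (10.435,-23.435) [heading=135, draw]
LT 135: heading 135 -> 270
Final: pos=(10.435,-23.435), heading=270, 1 segment(s) drawn

Answer: 270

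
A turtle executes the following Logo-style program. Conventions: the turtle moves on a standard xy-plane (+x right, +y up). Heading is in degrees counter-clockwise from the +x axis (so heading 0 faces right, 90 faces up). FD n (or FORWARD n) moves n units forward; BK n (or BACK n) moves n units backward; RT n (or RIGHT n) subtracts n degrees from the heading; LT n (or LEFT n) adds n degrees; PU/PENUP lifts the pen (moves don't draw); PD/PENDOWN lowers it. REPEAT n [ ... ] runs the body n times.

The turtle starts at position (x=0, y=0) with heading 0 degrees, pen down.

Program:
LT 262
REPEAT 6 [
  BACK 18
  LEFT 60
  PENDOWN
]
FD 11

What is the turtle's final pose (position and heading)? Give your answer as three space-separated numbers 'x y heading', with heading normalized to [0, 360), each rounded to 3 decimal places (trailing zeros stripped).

Executing turtle program step by step:
Start: pos=(0,0), heading=0, pen down
LT 262: heading 0 -> 262
REPEAT 6 [
  -- iteration 1/6 --
  BK 18: (0,0) -> (2.505,17.825) [heading=262, draw]
  LT 60: heading 262 -> 322
  PD: pen down
  -- iteration 2/6 --
  BK 18: (2.505,17.825) -> (-11.679,28.907) [heading=322, draw]
  LT 60: heading 322 -> 22
  PD: pen down
  -- iteration 3/6 --
  BK 18: (-11.679,28.907) -> (-28.368,22.164) [heading=22, draw]
  LT 60: heading 22 -> 82
  PD: pen down
  -- iteration 4/6 --
  BK 18: (-28.368,22.164) -> (-30.874,4.339) [heading=82, draw]
  LT 60: heading 82 -> 142
  PD: pen down
  -- iteration 5/6 --
  BK 18: (-30.874,4.339) -> (-16.689,-6.743) [heading=142, draw]
  LT 60: heading 142 -> 202
  PD: pen down
  -- iteration 6/6 --
  BK 18: (-16.689,-6.743) -> (0,0) [heading=202, draw]
  LT 60: heading 202 -> 262
  PD: pen down
]
FD 11: (0,0) -> (-1.531,-10.893) [heading=262, draw]
Final: pos=(-1.531,-10.893), heading=262, 7 segment(s) drawn

Answer: -1.531 -10.893 262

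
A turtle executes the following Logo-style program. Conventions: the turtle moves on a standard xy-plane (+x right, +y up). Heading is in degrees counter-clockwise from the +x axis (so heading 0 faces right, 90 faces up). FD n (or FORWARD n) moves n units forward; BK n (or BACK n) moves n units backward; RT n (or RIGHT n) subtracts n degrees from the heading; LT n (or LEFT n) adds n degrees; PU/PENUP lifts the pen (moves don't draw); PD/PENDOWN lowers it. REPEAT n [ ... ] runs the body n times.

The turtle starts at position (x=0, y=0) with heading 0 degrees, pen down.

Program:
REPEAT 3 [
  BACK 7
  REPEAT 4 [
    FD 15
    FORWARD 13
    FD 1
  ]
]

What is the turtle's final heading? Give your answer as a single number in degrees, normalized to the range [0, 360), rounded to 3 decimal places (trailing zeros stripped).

Answer: 0

Derivation:
Executing turtle program step by step:
Start: pos=(0,0), heading=0, pen down
REPEAT 3 [
  -- iteration 1/3 --
  BK 7: (0,0) -> (-7,0) [heading=0, draw]
  REPEAT 4 [
    -- iteration 1/4 --
    FD 15: (-7,0) -> (8,0) [heading=0, draw]
    FD 13: (8,0) -> (21,0) [heading=0, draw]
    FD 1: (21,0) -> (22,0) [heading=0, draw]
    -- iteration 2/4 --
    FD 15: (22,0) -> (37,0) [heading=0, draw]
    FD 13: (37,0) -> (50,0) [heading=0, draw]
    FD 1: (50,0) -> (51,0) [heading=0, draw]
    -- iteration 3/4 --
    FD 15: (51,0) -> (66,0) [heading=0, draw]
    FD 13: (66,0) -> (79,0) [heading=0, draw]
    FD 1: (79,0) -> (80,0) [heading=0, draw]
    -- iteration 4/4 --
    FD 15: (80,0) -> (95,0) [heading=0, draw]
    FD 13: (95,0) -> (108,0) [heading=0, draw]
    FD 1: (108,0) -> (109,0) [heading=0, draw]
  ]
  -- iteration 2/3 --
  BK 7: (109,0) -> (102,0) [heading=0, draw]
  REPEAT 4 [
    -- iteration 1/4 --
    FD 15: (102,0) -> (117,0) [heading=0, draw]
    FD 13: (117,0) -> (130,0) [heading=0, draw]
    FD 1: (130,0) -> (131,0) [heading=0, draw]
    -- iteration 2/4 --
    FD 15: (131,0) -> (146,0) [heading=0, draw]
    FD 13: (146,0) -> (159,0) [heading=0, draw]
    FD 1: (159,0) -> (160,0) [heading=0, draw]
    -- iteration 3/4 --
    FD 15: (160,0) -> (175,0) [heading=0, draw]
    FD 13: (175,0) -> (188,0) [heading=0, draw]
    FD 1: (188,0) -> (189,0) [heading=0, draw]
    -- iteration 4/4 --
    FD 15: (189,0) -> (204,0) [heading=0, draw]
    FD 13: (204,0) -> (217,0) [heading=0, draw]
    FD 1: (217,0) -> (218,0) [heading=0, draw]
  ]
  -- iteration 3/3 --
  BK 7: (218,0) -> (211,0) [heading=0, draw]
  REPEAT 4 [
    -- iteration 1/4 --
    FD 15: (211,0) -> (226,0) [heading=0, draw]
    FD 13: (226,0) -> (239,0) [heading=0, draw]
    FD 1: (239,0) -> (240,0) [heading=0, draw]
    -- iteration 2/4 --
    FD 15: (240,0) -> (255,0) [heading=0, draw]
    FD 13: (255,0) -> (268,0) [heading=0, draw]
    FD 1: (268,0) -> (269,0) [heading=0, draw]
    -- iteration 3/4 --
    FD 15: (269,0) -> (284,0) [heading=0, draw]
    FD 13: (284,0) -> (297,0) [heading=0, draw]
    FD 1: (297,0) -> (298,0) [heading=0, draw]
    -- iteration 4/4 --
    FD 15: (298,0) -> (313,0) [heading=0, draw]
    FD 13: (313,0) -> (326,0) [heading=0, draw]
    FD 1: (326,0) -> (327,0) [heading=0, draw]
  ]
]
Final: pos=(327,0), heading=0, 39 segment(s) drawn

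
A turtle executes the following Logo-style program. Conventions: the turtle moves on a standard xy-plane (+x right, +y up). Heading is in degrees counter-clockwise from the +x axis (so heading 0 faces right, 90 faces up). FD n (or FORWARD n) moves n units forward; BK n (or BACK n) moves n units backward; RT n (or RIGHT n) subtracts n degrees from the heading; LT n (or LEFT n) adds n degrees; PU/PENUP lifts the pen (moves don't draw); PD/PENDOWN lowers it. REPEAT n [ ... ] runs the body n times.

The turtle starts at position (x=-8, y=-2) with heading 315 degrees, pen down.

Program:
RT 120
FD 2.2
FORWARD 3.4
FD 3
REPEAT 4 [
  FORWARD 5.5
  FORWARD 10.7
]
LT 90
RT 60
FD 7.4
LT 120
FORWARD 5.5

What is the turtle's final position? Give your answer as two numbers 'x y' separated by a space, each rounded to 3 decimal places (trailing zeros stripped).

Answer: -78.819 -27.653

Derivation:
Executing turtle program step by step:
Start: pos=(-8,-2), heading=315, pen down
RT 120: heading 315 -> 195
FD 2.2: (-8,-2) -> (-10.125,-2.569) [heading=195, draw]
FD 3.4: (-10.125,-2.569) -> (-13.409,-3.449) [heading=195, draw]
FD 3: (-13.409,-3.449) -> (-16.307,-4.226) [heading=195, draw]
REPEAT 4 [
  -- iteration 1/4 --
  FD 5.5: (-16.307,-4.226) -> (-21.62,-5.649) [heading=195, draw]
  FD 10.7: (-21.62,-5.649) -> (-31.955,-8.419) [heading=195, draw]
  -- iteration 2/4 --
  FD 5.5: (-31.955,-8.419) -> (-37.268,-9.842) [heading=195, draw]
  FD 10.7: (-37.268,-9.842) -> (-47.603,-12.612) [heading=195, draw]
  -- iteration 3/4 --
  FD 5.5: (-47.603,-12.612) -> (-52.916,-14.035) [heading=195, draw]
  FD 10.7: (-52.916,-14.035) -> (-63.251,-16.804) [heading=195, draw]
  -- iteration 4/4 --
  FD 5.5: (-63.251,-16.804) -> (-68.564,-18.228) [heading=195, draw]
  FD 10.7: (-68.564,-18.228) -> (-78.899,-20.997) [heading=195, draw]
]
LT 90: heading 195 -> 285
RT 60: heading 285 -> 225
FD 7.4: (-78.899,-20.997) -> (-84.132,-26.23) [heading=225, draw]
LT 120: heading 225 -> 345
FD 5.5: (-84.132,-26.23) -> (-78.819,-27.653) [heading=345, draw]
Final: pos=(-78.819,-27.653), heading=345, 13 segment(s) drawn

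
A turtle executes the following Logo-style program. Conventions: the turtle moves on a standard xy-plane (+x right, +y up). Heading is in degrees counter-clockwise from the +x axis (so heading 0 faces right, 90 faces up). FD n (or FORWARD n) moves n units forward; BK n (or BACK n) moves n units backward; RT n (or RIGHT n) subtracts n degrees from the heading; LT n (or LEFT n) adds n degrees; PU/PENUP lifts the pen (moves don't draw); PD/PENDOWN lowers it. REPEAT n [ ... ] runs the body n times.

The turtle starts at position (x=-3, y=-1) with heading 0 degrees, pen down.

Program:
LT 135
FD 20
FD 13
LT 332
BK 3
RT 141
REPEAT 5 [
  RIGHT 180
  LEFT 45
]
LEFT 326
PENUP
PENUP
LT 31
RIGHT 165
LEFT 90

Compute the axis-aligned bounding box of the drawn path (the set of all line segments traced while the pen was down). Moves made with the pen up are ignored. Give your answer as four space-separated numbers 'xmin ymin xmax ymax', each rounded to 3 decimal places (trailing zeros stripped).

Executing turtle program step by step:
Start: pos=(-3,-1), heading=0, pen down
LT 135: heading 0 -> 135
FD 20: (-3,-1) -> (-17.142,13.142) [heading=135, draw]
FD 13: (-17.142,13.142) -> (-26.335,22.335) [heading=135, draw]
LT 332: heading 135 -> 107
BK 3: (-26.335,22.335) -> (-25.457,19.466) [heading=107, draw]
RT 141: heading 107 -> 326
REPEAT 5 [
  -- iteration 1/5 --
  RT 180: heading 326 -> 146
  LT 45: heading 146 -> 191
  -- iteration 2/5 --
  RT 180: heading 191 -> 11
  LT 45: heading 11 -> 56
  -- iteration 3/5 --
  RT 180: heading 56 -> 236
  LT 45: heading 236 -> 281
  -- iteration 4/5 --
  RT 180: heading 281 -> 101
  LT 45: heading 101 -> 146
  -- iteration 5/5 --
  RT 180: heading 146 -> 326
  LT 45: heading 326 -> 11
]
LT 326: heading 11 -> 337
PU: pen up
PU: pen up
LT 31: heading 337 -> 8
RT 165: heading 8 -> 203
LT 90: heading 203 -> 293
Final: pos=(-25.457,19.466), heading=293, 3 segment(s) drawn

Segment endpoints: x in {-26.335, -25.457, -17.142, -3}, y in {-1, 13.142, 19.466, 22.335}
xmin=-26.335, ymin=-1, xmax=-3, ymax=22.335

Answer: -26.335 -1 -3 22.335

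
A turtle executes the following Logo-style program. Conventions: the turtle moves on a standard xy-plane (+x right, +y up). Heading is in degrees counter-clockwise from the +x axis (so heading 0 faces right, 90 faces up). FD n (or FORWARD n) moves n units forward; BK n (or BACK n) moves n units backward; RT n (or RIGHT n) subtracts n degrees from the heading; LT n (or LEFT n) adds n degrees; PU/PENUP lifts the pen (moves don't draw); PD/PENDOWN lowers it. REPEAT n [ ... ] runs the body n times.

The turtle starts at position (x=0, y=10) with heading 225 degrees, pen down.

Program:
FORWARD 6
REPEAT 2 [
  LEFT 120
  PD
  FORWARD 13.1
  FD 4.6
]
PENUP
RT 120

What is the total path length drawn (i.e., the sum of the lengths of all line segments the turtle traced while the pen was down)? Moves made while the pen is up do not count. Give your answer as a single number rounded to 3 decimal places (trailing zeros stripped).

Executing turtle program step by step:
Start: pos=(0,10), heading=225, pen down
FD 6: (0,10) -> (-4.243,5.757) [heading=225, draw]
REPEAT 2 [
  -- iteration 1/2 --
  LT 120: heading 225 -> 345
  PD: pen down
  FD 13.1: (-4.243,5.757) -> (8.411,2.367) [heading=345, draw]
  FD 4.6: (8.411,2.367) -> (12.854,1.176) [heading=345, draw]
  -- iteration 2/2 --
  LT 120: heading 345 -> 105
  PD: pen down
  FD 13.1: (12.854,1.176) -> (9.464,13.83) [heading=105, draw]
  FD 4.6: (9.464,13.83) -> (8.273,18.273) [heading=105, draw]
]
PU: pen up
RT 120: heading 105 -> 345
Final: pos=(8.273,18.273), heading=345, 5 segment(s) drawn

Segment lengths:
  seg 1: (0,10) -> (-4.243,5.757), length = 6
  seg 2: (-4.243,5.757) -> (8.411,2.367), length = 13.1
  seg 3: (8.411,2.367) -> (12.854,1.176), length = 4.6
  seg 4: (12.854,1.176) -> (9.464,13.83), length = 13.1
  seg 5: (9.464,13.83) -> (8.273,18.273), length = 4.6
Total = 41.4

Answer: 41.4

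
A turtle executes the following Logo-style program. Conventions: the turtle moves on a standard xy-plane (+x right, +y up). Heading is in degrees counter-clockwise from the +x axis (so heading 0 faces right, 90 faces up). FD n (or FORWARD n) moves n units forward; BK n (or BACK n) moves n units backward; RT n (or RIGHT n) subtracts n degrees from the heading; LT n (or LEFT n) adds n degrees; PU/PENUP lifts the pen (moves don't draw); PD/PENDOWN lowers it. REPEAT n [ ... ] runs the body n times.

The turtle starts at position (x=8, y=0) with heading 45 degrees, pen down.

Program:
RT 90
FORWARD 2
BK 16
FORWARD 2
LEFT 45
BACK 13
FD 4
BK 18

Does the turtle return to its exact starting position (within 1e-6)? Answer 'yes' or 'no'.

Answer: no

Derivation:
Executing turtle program step by step:
Start: pos=(8,0), heading=45, pen down
RT 90: heading 45 -> 315
FD 2: (8,0) -> (9.414,-1.414) [heading=315, draw]
BK 16: (9.414,-1.414) -> (-1.899,9.899) [heading=315, draw]
FD 2: (-1.899,9.899) -> (-0.485,8.485) [heading=315, draw]
LT 45: heading 315 -> 0
BK 13: (-0.485,8.485) -> (-13.485,8.485) [heading=0, draw]
FD 4: (-13.485,8.485) -> (-9.485,8.485) [heading=0, draw]
BK 18: (-9.485,8.485) -> (-27.485,8.485) [heading=0, draw]
Final: pos=(-27.485,8.485), heading=0, 6 segment(s) drawn

Start position: (8, 0)
Final position: (-27.485, 8.485)
Distance = 36.486; >= 1e-6 -> NOT closed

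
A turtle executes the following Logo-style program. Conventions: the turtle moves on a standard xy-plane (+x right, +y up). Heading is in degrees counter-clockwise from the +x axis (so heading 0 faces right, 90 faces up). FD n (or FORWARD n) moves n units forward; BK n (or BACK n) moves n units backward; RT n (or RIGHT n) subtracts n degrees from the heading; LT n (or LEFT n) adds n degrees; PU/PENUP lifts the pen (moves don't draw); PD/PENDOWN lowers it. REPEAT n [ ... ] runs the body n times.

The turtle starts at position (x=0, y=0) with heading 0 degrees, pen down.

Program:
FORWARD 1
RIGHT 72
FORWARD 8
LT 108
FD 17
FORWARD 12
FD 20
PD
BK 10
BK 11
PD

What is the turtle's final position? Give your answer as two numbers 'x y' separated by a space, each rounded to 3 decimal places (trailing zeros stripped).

Executing turtle program step by step:
Start: pos=(0,0), heading=0, pen down
FD 1: (0,0) -> (1,0) [heading=0, draw]
RT 72: heading 0 -> 288
FD 8: (1,0) -> (3.472,-7.608) [heading=288, draw]
LT 108: heading 288 -> 36
FD 17: (3.472,-7.608) -> (17.225,2.384) [heading=36, draw]
FD 12: (17.225,2.384) -> (26.934,9.437) [heading=36, draw]
FD 20: (26.934,9.437) -> (43.114,21.193) [heading=36, draw]
PD: pen down
BK 10: (43.114,21.193) -> (35.024,15.315) [heading=36, draw]
BK 11: (35.024,15.315) -> (26.125,8.85) [heading=36, draw]
PD: pen down
Final: pos=(26.125,8.85), heading=36, 7 segment(s) drawn

Answer: 26.125 8.85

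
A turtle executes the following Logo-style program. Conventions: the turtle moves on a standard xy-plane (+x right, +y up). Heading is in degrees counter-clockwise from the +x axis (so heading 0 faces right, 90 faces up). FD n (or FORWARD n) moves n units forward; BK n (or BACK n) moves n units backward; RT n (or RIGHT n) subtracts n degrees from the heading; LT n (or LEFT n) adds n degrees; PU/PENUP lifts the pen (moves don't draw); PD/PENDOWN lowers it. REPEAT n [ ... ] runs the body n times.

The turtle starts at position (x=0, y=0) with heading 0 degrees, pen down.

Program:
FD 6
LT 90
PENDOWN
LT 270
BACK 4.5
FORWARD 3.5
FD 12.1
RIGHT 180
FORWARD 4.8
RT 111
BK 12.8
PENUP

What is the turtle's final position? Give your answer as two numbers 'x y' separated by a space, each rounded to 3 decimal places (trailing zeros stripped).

Answer: 7.713 -11.95

Derivation:
Executing turtle program step by step:
Start: pos=(0,0), heading=0, pen down
FD 6: (0,0) -> (6,0) [heading=0, draw]
LT 90: heading 0 -> 90
PD: pen down
LT 270: heading 90 -> 0
BK 4.5: (6,0) -> (1.5,0) [heading=0, draw]
FD 3.5: (1.5,0) -> (5,0) [heading=0, draw]
FD 12.1: (5,0) -> (17.1,0) [heading=0, draw]
RT 180: heading 0 -> 180
FD 4.8: (17.1,0) -> (12.3,0) [heading=180, draw]
RT 111: heading 180 -> 69
BK 12.8: (12.3,0) -> (7.713,-11.95) [heading=69, draw]
PU: pen up
Final: pos=(7.713,-11.95), heading=69, 6 segment(s) drawn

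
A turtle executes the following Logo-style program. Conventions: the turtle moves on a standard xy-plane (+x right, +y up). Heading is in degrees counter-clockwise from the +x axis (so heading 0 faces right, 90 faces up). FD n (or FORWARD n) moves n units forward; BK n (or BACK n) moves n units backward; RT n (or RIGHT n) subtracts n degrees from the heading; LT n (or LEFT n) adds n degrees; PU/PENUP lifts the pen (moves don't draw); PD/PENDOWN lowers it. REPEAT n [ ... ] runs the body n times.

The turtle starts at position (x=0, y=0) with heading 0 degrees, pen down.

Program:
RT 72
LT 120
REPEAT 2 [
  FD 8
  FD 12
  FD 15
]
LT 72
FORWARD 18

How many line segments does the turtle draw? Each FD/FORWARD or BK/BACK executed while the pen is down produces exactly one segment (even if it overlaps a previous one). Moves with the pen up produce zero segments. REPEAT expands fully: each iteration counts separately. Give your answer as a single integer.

Answer: 7

Derivation:
Executing turtle program step by step:
Start: pos=(0,0), heading=0, pen down
RT 72: heading 0 -> 288
LT 120: heading 288 -> 48
REPEAT 2 [
  -- iteration 1/2 --
  FD 8: (0,0) -> (5.353,5.945) [heading=48, draw]
  FD 12: (5.353,5.945) -> (13.383,14.863) [heading=48, draw]
  FD 15: (13.383,14.863) -> (23.42,26.01) [heading=48, draw]
  -- iteration 2/2 --
  FD 8: (23.42,26.01) -> (28.773,31.955) [heading=48, draw]
  FD 12: (28.773,31.955) -> (36.802,40.873) [heading=48, draw]
  FD 15: (36.802,40.873) -> (46.839,52.02) [heading=48, draw]
]
LT 72: heading 48 -> 120
FD 18: (46.839,52.02) -> (37.839,67.609) [heading=120, draw]
Final: pos=(37.839,67.609), heading=120, 7 segment(s) drawn
Segments drawn: 7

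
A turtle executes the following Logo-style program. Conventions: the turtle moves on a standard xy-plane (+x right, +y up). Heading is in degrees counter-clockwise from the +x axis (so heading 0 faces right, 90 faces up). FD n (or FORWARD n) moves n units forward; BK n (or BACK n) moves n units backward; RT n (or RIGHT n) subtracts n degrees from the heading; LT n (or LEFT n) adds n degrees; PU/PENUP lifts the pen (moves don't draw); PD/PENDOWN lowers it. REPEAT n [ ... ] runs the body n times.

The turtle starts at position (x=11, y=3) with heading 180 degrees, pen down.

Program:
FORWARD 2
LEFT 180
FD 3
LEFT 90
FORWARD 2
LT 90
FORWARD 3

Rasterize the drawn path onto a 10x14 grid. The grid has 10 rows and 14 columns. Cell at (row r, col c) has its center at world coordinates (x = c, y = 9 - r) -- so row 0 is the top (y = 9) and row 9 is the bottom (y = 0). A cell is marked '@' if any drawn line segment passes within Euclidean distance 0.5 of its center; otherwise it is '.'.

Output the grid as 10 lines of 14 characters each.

Answer: ..............
..............
..............
..............
.........@@@@.
............@.
.........@@@@.
..............
..............
..............

Derivation:
Segment 0: (11,3) -> (9,3)
Segment 1: (9,3) -> (12,3)
Segment 2: (12,3) -> (12,5)
Segment 3: (12,5) -> (9,5)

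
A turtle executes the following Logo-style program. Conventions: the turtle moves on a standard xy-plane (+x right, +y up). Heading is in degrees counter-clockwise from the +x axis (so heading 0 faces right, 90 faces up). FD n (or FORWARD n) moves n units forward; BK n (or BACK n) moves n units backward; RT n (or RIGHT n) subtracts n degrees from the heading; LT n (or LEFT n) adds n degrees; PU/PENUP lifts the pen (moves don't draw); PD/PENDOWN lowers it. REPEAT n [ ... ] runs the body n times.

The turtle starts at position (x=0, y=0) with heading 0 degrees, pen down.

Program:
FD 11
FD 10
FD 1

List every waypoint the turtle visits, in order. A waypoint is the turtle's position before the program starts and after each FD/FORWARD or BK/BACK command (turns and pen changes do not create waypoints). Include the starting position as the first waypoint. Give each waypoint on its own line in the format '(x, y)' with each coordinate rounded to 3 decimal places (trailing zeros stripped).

Executing turtle program step by step:
Start: pos=(0,0), heading=0, pen down
FD 11: (0,0) -> (11,0) [heading=0, draw]
FD 10: (11,0) -> (21,0) [heading=0, draw]
FD 1: (21,0) -> (22,0) [heading=0, draw]
Final: pos=(22,0), heading=0, 3 segment(s) drawn
Waypoints (4 total):
(0, 0)
(11, 0)
(21, 0)
(22, 0)

Answer: (0, 0)
(11, 0)
(21, 0)
(22, 0)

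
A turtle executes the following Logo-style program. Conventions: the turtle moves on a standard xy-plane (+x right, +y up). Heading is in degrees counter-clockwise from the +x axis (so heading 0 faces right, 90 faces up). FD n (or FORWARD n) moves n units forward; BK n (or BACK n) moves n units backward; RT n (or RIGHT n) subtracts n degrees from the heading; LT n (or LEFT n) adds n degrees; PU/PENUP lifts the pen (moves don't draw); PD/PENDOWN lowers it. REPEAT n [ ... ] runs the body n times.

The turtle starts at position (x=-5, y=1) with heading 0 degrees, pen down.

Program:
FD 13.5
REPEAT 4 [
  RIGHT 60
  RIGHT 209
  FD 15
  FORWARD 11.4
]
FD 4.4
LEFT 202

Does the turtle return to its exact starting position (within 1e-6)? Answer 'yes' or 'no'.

Executing turtle program step by step:
Start: pos=(-5,1), heading=0, pen down
FD 13.5: (-5,1) -> (8.5,1) [heading=0, draw]
REPEAT 4 [
  -- iteration 1/4 --
  RT 60: heading 0 -> 300
  RT 209: heading 300 -> 91
  FD 15: (8.5,1) -> (8.238,15.998) [heading=91, draw]
  FD 11.4: (8.238,15.998) -> (8.039,27.396) [heading=91, draw]
  -- iteration 2/4 --
  RT 60: heading 91 -> 31
  RT 209: heading 31 -> 182
  FD 15: (8.039,27.396) -> (-6.952,26.872) [heading=182, draw]
  FD 11.4: (-6.952,26.872) -> (-18.345,26.475) [heading=182, draw]
  -- iteration 3/4 --
  RT 60: heading 182 -> 122
  RT 209: heading 122 -> 273
  FD 15: (-18.345,26.475) -> (-17.56,11.495) [heading=273, draw]
  FD 11.4: (-17.56,11.495) -> (-16.963,0.111) [heading=273, draw]
  -- iteration 4/4 --
  RT 60: heading 273 -> 213
  RT 209: heading 213 -> 4
  FD 15: (-16.963,0.111) -> (-2,1.157) [heading=4, draw]
  FD 11.4: (-2,1.157) -> (9.373,1.952) [heading=4, draw]
]
FD 4.4: (9.373,1.952) -> (13.762,2.259) [heading=4, draw]
LT 202: heading 4 -> 206
Final: pos=(13.762,2.259), heading=206, 10 segment(s) drawn

Start position: (-5, 1)
Final position: (13.762, 2.259)
Distance = 18.804; >= 1e-6 -> NOT closed

Answer: no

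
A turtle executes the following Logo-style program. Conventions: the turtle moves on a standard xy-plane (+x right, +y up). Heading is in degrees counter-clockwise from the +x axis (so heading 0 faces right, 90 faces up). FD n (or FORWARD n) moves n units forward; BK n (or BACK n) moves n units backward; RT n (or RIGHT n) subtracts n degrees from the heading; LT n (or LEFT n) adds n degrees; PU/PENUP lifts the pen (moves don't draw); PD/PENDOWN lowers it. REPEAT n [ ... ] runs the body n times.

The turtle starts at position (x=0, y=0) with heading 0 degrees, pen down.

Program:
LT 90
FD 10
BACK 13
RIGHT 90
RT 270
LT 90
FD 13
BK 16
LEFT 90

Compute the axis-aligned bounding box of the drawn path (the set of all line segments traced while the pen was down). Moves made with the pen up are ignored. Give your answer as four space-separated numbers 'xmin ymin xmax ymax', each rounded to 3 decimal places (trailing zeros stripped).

Answer: -13 -3 3 10

Derivation:
Executing turtle program step by step:
Start: pos=(0,0), heading=0, pen down
LT 90: heading 0 -> 90
FD 10: (0,0) -> (0,10) [heading=90, draw]
BK 13: (0,10) -> (0,-3) [heading=90, draw]
RT 90: heading 90 -> 0
RT 270: heading 0 -> 90
LT 90: heading 90 -> 180
FD 13: (0,-3) -> (-13,-3) [heading=180, draw]
BK 16: (-13,-3) -> (3,-3) [heading=180, draw]
LT 90: heading 180 -> 270
Final: pos=(3,-3), heading=270, 4 segment(s) drawn

Segment endpoints: x in {-13, 0, 0, 0, 3}, y in {-3, -3, 0, 10}
xmin=-13, ymin=-3, xmax=3, ymax=10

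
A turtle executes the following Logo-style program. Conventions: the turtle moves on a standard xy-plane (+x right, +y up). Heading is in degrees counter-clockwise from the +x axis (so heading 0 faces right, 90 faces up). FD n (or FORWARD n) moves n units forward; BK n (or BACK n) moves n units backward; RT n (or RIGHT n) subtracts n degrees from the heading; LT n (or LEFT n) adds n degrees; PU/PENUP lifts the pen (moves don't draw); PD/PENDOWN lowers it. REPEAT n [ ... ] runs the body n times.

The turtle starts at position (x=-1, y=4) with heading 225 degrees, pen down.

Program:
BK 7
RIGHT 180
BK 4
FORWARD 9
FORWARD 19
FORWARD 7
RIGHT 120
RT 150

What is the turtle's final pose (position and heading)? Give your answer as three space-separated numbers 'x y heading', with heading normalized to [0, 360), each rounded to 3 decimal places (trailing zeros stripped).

Answer: 25.87 30.87 135

Derivation:
Executing turtle program step by step:
Start: pos=(-1,4), heading=225, pen down
BK 7: (-1,4) -> (3.95,8.95) [heading=225, draw]
RT 180: heading 225 -> 45
BK 4: (3.95,8.95) -> (1.121,6.121) [heading=45, draw]
FD 9: (1.121,6.121) -> (7.485,12.485) [heading=45, draw]
FD 19: (7.485,12.485) -> (20.92,25.92) [heading=45, draw]
FD 7: (20.92,25.92) -> (25.87,30.87) [heading=45, draw]
RT 120: heading 45 -> 285
RT 150: heading 285 -> 135
Final: pos=(25.87,30.87), heading=135, 5 segment(s) drawn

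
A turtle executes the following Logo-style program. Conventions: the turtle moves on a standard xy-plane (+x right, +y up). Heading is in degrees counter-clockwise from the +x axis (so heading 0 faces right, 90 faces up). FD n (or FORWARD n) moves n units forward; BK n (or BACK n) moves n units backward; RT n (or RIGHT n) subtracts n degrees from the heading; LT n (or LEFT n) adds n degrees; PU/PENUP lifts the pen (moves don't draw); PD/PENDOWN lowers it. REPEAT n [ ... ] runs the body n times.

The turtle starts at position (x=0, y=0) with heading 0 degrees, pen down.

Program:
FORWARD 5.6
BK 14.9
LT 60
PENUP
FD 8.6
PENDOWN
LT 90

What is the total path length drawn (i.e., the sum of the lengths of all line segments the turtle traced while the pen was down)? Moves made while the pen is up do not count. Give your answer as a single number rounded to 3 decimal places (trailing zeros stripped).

Answer: 20.5

Derivation:
Executing turtle program step by step:
Start: pos=(0,0), heading=0, pen down
FD 5.6: (0,0) -> (5.6,0) [heading=0, draw]
BK 14.9: (5.6,0) -> (-9.3,0) [heading=0, draw]
LT 60: heading 0 -> 60
PU: pen up
FD 8.6: (-9.3,0) -> (-5,7.448) [heading=60, move]
PD: pen down
LT 90: heading 60 -> 150
Final: pos=(-5,7.448), heading=150, 2 segment(s) drawn

Segment lengths:
  seg 1: (0,0) -> (5.6,0), length = 5.6
  seg 2: (5.6,0) -> (-9.3,0), length = 14.9
Total = 20.5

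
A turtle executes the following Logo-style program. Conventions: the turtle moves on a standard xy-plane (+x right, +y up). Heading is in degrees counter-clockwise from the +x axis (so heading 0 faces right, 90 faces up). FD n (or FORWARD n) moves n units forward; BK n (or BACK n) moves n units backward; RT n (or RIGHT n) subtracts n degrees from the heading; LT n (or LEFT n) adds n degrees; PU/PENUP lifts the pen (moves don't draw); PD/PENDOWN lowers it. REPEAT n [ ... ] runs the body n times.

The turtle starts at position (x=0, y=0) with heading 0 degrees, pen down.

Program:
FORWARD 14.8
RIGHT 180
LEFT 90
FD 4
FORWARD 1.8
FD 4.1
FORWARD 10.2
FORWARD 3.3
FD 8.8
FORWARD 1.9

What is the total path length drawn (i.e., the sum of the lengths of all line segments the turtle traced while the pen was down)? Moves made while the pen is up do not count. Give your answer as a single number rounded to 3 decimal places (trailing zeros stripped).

Answer: 48.9

Derivation:
Executing turtle program step by step:
Start: pos=(0,0), heading=0, pen down
FD 14.8: (0,0) -> (14.8,0) [heading=0, draw]
RT 180: heading 0 -> 180
LT 90: heading 180 -> 270
FD 4: (14.8,0) -> (14.8,-4) [heading=270, draw]
FD 1.8: (14.8,-4) -> (14.8,-5.8) [heading=270, draw]
FD 4.1: (14.8,-5.8) -> (14.8,-9.9) [heading=270, draw]
FD 10.2: (14.8,-9.9) -> (14.8,-20.1) [heading=270, draw]
FD 3.3: (14.8,-20.1) -> (14.8,-23.4) [heading=270, draw]
FD 8.8: (14.8,-23.4) -> (14.8,-32.2) [heading=270, draw]
FD 1.9: (14.8,-32.2) -> (14.8,-34.1) [heading=270, draw]
Final: pos=(14.8,-34.1), heading=270, 8 segment(s) drawn

Segment lengths:
  seg 1: (0,0) -> (14.8,0), length = 14.8
  seg 2: (14.8,0) -> (14.8,-4), length = 4
  seg 3: (14.8,-4) -> (14.8,-5.8), length = 1.8
  seg 4: (14.8,-5.8) -> (14.8,-9.9), length = 4.1
  seg 5: (14.8,-9.9) -> (14.8,-20.1), length = 10.2
  seg 6: (14.8,-20.1) -> (14.8,-23.4), length = 3.3
  seg 7: (14.8,-23.4) -> (14.8,-32.2), length = 8.8
  seg 8: (14.8,-32.2) -> (14.8,-34.1), length = 1.9
Total = 48.9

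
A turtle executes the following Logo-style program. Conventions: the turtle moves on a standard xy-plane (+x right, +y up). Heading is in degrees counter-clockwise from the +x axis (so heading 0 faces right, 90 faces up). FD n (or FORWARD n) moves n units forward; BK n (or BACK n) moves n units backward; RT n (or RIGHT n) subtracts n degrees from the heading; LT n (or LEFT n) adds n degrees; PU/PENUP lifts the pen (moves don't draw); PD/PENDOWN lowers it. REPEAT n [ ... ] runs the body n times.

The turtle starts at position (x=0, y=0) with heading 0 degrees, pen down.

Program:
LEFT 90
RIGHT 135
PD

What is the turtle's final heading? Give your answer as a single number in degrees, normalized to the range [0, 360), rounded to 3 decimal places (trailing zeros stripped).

Answer: 315

Derivation:
Executing turtle program step by step:
Start: pos=(0,0), heading=0, pen down
LT 90: heading 0 -> 90
RT 135: heading 90 -> 315
PD: pen down
Final: pos=(0,0), heading=315, 0 segment(s) drawn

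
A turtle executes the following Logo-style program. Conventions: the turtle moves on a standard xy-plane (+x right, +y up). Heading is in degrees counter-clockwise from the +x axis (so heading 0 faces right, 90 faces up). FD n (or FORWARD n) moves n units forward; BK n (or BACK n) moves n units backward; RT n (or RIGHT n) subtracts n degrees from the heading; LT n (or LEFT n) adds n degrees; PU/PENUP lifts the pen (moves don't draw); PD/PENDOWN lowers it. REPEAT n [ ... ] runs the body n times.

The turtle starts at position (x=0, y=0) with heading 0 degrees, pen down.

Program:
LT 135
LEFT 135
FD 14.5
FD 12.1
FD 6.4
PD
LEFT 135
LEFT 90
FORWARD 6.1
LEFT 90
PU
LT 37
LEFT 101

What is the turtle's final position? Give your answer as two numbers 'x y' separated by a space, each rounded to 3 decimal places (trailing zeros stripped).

Executing turtle program step by step:
Start: pos=(0,0), heading=0, pen down
LT 135: heading 0 -> 135
LT 135: heading 135 -> 270
FD 14.5: (0,0) -> (0,-14.5) [heading=270, draw]
FD 12.1: (0,-14.5) -> (0,-26.6) [heading=270, draw]
FD 6.4: (0,-26.6) -> (0,-33) [heading=270, draw]
PD: pen down
LT 135: heading 270 -> 45
LT 90: heading 45 -> 135
FD 6.1: (0,-33) -> (-4.313,-28.687) [heading=135, draw]
LT 90: heading 135 -> 225
PU: pen up
LT 37: heading 225 -> 262
LT 101: heading 262 -> 3
Final: pos=(-4.313,-28.687), heading=3, 4 segment(s) drawn

Answer: -4.313 -28.687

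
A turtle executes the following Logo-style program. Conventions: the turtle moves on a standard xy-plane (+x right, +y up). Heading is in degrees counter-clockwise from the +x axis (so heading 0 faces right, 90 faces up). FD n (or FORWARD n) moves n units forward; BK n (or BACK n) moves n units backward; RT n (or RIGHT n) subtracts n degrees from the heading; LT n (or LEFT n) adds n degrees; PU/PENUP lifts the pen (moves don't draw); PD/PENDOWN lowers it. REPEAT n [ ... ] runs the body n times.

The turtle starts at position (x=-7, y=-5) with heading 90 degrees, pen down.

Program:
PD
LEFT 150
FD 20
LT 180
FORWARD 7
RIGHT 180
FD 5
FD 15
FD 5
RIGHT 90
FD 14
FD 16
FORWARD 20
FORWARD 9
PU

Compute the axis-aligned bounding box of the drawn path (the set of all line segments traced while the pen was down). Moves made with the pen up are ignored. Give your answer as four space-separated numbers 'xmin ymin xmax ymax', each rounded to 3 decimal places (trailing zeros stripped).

Answer: -77.095 -37.909 -7 -5

Derivation:
Executing turtle program step by step:
Start: pos=(-7,-5), heading=90, pen down
PD: pen down
LT 150: heading 90 -> 240
FD 20: (-7,-5) -> (-17,-22.321) [heading=240, draw]
LT 180: heading 240 -> 60
FD 7: (-17,-22.321) -> (-13.5,-16.258) [heading=60, draw]
RT 180: heading 60 -> 240
FD 5: (-13.5,-16.258) -> (-16,-20.588) [heading=240, draw]
FD 15: (-16,-20.588) -> (-23.5,-33.579) [heading=240, draw]
FD 5: (-23.5,-33.579) -> (-26,-37.909) [heading=240, draw]
RT 90: heading 240 -> 150
FD 14: (-26,-37.909) -> (-38.124,-30.909) [heading=150, draw]
FD 16: (-38.124,-30.909) -> (-51.981,-22.909) [heading=150, draw]
FD 20: (-51.981,-22.909) -> (-69.301,-12.909) [heading=150, draw]
FD 9: (-69.301,-12.909) -> (-77.095,-8.409) [heading=150, draw]
PU: pen up
Final: pos=(-77.095,-8.409), heading=150, 9 segment(s) drawn

Segment endpoints: x in {-77.095, -69.301, -51.981, -38.124, -26, -23.5, -17, -16, -13.5, -7}, y in {-37.909, -33.579, -30.909, -22.909, -22.321, -20.588, -16.258, -12.909, -8.409, -5}
xmin=-77.095, ymin=-37.909, xmax=-7, ymax=-5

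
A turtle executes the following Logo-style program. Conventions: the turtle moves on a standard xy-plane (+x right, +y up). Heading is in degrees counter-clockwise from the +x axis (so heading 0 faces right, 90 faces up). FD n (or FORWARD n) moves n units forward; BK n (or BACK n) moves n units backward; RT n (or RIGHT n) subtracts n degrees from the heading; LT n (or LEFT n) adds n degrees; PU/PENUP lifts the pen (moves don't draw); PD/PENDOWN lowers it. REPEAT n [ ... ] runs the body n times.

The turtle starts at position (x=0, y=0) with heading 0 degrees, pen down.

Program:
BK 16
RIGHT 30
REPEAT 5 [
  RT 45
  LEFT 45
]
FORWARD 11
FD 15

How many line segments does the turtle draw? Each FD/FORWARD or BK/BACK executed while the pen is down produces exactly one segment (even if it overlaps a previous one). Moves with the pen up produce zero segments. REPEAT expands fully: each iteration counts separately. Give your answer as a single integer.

Executing turtle program step by step:
Start: pos=(0,0), heading=0, pen down
BK 16: (0,0) -> (-16,0) [heading=0, draw]
RT 30: heading 0 -> 330
REPEAT 5 [
  -- iteration 1/5 --
  RT 45: heading 330 -> 285
  LT 45: heading 285 -> 330
  -- iteration 2/5 --
  RT 45: heading 330 -> 285
  LT 45: heading 285 -> 330
  -- iteration 3/5 --
  RT 45: heading 330 -> 285
  LT 45: heading 285 -> 330
  -- iteration 4/5 --
  RT 45: heading 330 -> 285
  LT 45: heading 285 -> 330
  -- iteration 5/5 --
  RT 45: heading 330 -> 285
  LT 45: heading 285 -> 330
]
FD 11: (-16,0) -> (-6.474,-5.5) [heading=330, draw]
FD 15: (-6.474,-5.5) -> (6.517,-13) [heading=330, draw]
Final: pos=(6.517,-13), heading=330, 3 segment(s) drawn
Segments drawn: 3

Answer: 3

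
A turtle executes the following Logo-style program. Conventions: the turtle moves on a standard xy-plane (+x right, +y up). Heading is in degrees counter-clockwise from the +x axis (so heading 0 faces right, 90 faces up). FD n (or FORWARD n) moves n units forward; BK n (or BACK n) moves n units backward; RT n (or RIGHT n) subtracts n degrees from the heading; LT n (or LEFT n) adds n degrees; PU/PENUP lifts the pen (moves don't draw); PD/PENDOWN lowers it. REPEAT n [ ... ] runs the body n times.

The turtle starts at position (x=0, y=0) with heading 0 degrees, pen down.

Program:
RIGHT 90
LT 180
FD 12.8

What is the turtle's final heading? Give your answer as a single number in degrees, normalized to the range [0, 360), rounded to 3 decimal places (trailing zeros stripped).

Executing turtle program step by step:
Start: pos=(0,0), heading=0, pen down
RT 90: heading 0 -> 270
LT 180: heading 270 -> 90
FD 12.8: (0,0) -> (0,12.8) [heading=90, draw]
Final: pos=(0,12.8), heading=90, 1 segment(s) drawn

Answer: 90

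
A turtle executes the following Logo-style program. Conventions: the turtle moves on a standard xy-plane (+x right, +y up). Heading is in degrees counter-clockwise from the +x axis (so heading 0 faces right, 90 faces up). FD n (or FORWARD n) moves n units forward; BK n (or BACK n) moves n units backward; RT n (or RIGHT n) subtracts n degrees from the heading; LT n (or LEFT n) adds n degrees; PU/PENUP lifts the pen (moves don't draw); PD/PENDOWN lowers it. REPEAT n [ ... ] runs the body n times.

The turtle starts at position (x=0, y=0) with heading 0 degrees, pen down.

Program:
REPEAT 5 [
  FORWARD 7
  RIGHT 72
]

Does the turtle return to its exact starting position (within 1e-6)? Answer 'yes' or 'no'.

Answer: yes

Derivation:
Executing turtle program step by step:
Start: pos=(0,0), heading=0, pen down
REPEAT 5 [
  -- iteration 1/5 --
  FD 7: (0,0) -> (7,0) [heading=0, draw]
  RT 72: heading 0 -> 288
  -- iteration 2/5 --
  FD 7: (7,0) -> (9.163,-6.657) [heading=288, draw]
  RT 72: heading 288 -> 216
  -- iteration 3/5 --
  FD 7: (9.163,-6.657) -> (3.5,-10.772) [heading=216, draw]
  RT 72: heading 216 -> 144
  -- iteration 4/5 --
  FD 7: (3.5,-10.772) -> (-2.163,-6.657) [heading=144, draw]
  RT 72: heading 144 -> 72
  -- iteration 5/5 --
  FD 7: (-2.163,-6.657) -> (0,0) [heading=72, draw]
  RT 72: heading 72 -> 0
]
Final: pos=(0,0), heading=0, 5 segment(s) drawn

Start position: (0, 0)
Final position: (0, 0)
Distance = 0; < 1e-6 -> CLOSED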